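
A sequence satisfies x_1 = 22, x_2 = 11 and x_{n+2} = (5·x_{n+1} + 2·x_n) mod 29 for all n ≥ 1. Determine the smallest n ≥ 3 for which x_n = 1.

We have x_1 = 22,  x_2 = 11,  x_3 = 12,  x_4 = 24,  x_5 = 28,  x_6 = 14,  x_7 = 10,  x_8 = 20,  x_9 = 4,  x_{10} = 2,  x_{11} = 18,  x_{12} = 7,  x_{13} = 13,  x_{14} = 21,  x_{15} = 15,  x_{16} = 1,  x_{17} = 6,  x_{18} = 3,  x_{19} = 27,  x_{20} = 25,  x_{21} = 5,  x_{22} = 17,  x_{23} = 8,  x_{24} = 16,  x_{25} = 9,  x_{26} = 19,  x_{27} = 26,  x_{28} = 23,  x_{29} = 22,  x_{30} = 11.
The sequence repeats with period 28.
The value 1 first appears (with n ≥ 3) at x_{16}.

16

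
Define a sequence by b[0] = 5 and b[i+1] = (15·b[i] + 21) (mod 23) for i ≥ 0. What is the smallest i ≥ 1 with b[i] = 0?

Listing terms: b[0] = 5,  b[1] = 4,  b[2] = 12,  b[3] = 17,  b[4] = 0,  b[5] = 21,  b[6] = 14,  b[7] = 1,  b[8] = 13,  b[9] = 9,  b[10] = 18,  b[11] = 15,  b[12] = 16,  b[13] = 8,  b[14] = 3,  b[15] = 20,  b[16] = 22,  b[17] = 6,  b[18] = 19,  b[19] = 7,  b[20] = 11,  b[21] = 2,  b[22] = 5.
Since b[22] = b[0] = 5, the sequence is periodic with period 22.
The value 0 first appears (with i ≥ 1) at b[4].

4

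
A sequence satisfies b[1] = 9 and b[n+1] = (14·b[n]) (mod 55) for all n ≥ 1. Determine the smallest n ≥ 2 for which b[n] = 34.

9

Listing terms: b[1] = 9; b[2] = 16; b[3] = 4; b[4] = 1; b[5] = 14; b[6] = 31; b[7] = 49; b[8] = 26; b[9] = 34; b[10] = 36; b[11] = 9.
Since b[11] = b[1] = 9, the sequence is periodic with period 10.
The value 34 first appears (with n ≥ 2) at b[9].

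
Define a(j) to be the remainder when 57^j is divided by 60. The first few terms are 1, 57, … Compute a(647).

33

Computing terms: a(0) = 1,  a(1) = 57,  a(2) = 9,  a(3) = 33,  a(4) = 21,  a(5) = 57.
Since a(5) = a(1) = 57, the sequence is eventually periodic: after a pre-period of length 1 it cycles with period 4.
For j ≥ 1, a(j) depends only on (j - 1) mod 4. (647 - 1) mod 4 = 2, so a(647) = a(3) = 33.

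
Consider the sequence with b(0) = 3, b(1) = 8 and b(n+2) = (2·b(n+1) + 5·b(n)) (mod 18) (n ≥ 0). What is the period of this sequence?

6

We have b(0) = 3, b(1) = 8, b(2) = 13, b(3) = 12, b(4) = 17, b(5) = 4, b(6) = 3, b(7) = 8.
The sequence repeats with period 6.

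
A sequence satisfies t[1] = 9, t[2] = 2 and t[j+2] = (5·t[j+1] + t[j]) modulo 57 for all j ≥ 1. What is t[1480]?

t[1] = 9, t[2] = 2, t[3] = 19, t[4] = 40, t[5] = 48, t[6] = 52, t[7] = 23, t[8] = 53, t[9] = 3, t[10] = 11, t[11] = 1, t[12] = 16, t[13] = 24, t[14] = 22, t[15] = 20, t[16] = 8, t[17] = 3, t[18] = 23, t[19] = 4, t[20] = 43, t[21] = 48, t[22] = 55, t[23] = 38, t[24] = 17, t[25] = 9, t[26] = 5, t[27] = 34, t[28] = 4, t[29] = 54, t[30] = 46, t[31] = 56, t[32] = 41, t[33] = 33, t[34] = 35, t[35] = 37, t[36] = 49, t[37] = 54, t[38] = 34, t[39] = 53, t[40] = 14, t[41] = 9, t[42] = 2.
Since (t[41], t[42]) = (t[1], t[2]) = (9, 2) (two consecutive terms determine the rest), the sequence is periodic with period 40.
(1480 - 1) mod 40 = 39, so t[1480] = t[40] = 14.

14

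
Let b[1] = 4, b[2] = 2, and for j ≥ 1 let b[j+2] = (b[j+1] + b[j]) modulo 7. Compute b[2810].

Computing terms: b[1] = 4; b[2] = 2; b[3] = 6; b[4] = 1; b[5] = 0; b[6] = 1; b[7] = 1; b[8] = 2; b[9] = 3; b[10] = 5; b[11] = 1; b[12] = 6; b[13] = 0; b[14] = 6; b[15] = 6; b[16] = 5; b[17] = 4; b[18] = 2.
The sequence repeats with period 16.
So b[2810] = b[1 + ((2810-1) mod 16)] = b[10] = 5.

5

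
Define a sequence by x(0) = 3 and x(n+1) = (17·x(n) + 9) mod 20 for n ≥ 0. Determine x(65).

x(0) = 3, x(1) = 0, x(2) = 9, x(3) = 2, x(4) = 3.
The sequence repeats with period 4.
So x(65) = x(0 + ((65-0) mod 4)) = x(1) = 0.

0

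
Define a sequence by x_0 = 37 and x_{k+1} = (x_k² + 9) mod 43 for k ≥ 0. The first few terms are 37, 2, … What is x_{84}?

6

We have x_0 = 37, x_1 = 2, x_2 = 13, x_3 = 6, x_4 = 2.
Since x_4 = x_1 = 2, the sequence is eventually periodic: after a pre-period of length 1 it cycles with period 3.
For k ≥ 1, x_k depends only on (k - 1) mod 3. (84 - 1) mod 3 = 2, so x_{84} = x_3 = 6.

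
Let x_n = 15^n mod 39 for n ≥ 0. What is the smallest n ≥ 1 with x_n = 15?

1

x_0 = 1; x_1 = 15; x_2 = 30; x_3 = 21; x_4 = 3; x_5 = 6; x_6 = 12; x_7 = 24; x_8 = 9; x_9 = 18; x_{10} = 36; x_{11} = 33; x_{12} = 27; x_{13} = 15.
Since x_{13} = x_1 = 15, the sequence is eventually periodic: after a pre-period of length 1 it cycles with period 12.
The value 15 first appears (with n ≥ 1) at x_1.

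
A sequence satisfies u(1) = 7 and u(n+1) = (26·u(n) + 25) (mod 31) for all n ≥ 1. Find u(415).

7

Listing terms: u(1) = 7; u(2) = 21; u(3) = 13; u(4) = 22; u(5) = 8; u(6) = 16; u(7) = 7.
Since u(7) = u(1) = 7, the sequence is periodic with period 6.
(415 - 1) mod 6 = 0, so u(415) = u(1) = 7.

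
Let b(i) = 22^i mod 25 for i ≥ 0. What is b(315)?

18

Computing terms: b(0) = 1; b(1) = 22; b(2) = 9; b(3) = 23; b(4) = 6; b(5) = 7; b(6) = 4; b(7) = 13; b(8) = 11; b(9) = 17; b(10) = 24; b(11) = 3; b(12) = 16; b(13) = 2; b(14) = 19; b(15) = 18; b(16) = 21; b(17) = 12; b(18) = 14; b(19) = 8; b(20) = 1.
Since b(20) = b(0) = 1, the sequence is periodic with period 20.
(315 - 0) mod 20 = 15, so b(315) = b(15) = 18.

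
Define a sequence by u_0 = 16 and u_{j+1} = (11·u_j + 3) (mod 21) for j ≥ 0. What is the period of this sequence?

6

Listing terms: u_0 = 16,  u_1 = 11,  u_2 = 19,  u_3 = 2,  u_4 = 4,  u_5 = 5,  u_6 = 16.
Since u_6 = u_0 = 16, the sequence is periodic with period 6.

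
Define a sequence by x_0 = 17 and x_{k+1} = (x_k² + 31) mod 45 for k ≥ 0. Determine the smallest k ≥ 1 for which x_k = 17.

Listing terms: x_0 = 17,  x_1 = 5,  x_2 = 11,  x_3 = 17.
The sequence repeats with period 3.
The value 17 next appears (with k ≥ 1) at x_3.

3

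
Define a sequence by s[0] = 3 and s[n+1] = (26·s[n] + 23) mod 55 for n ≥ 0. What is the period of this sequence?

5

Listing terms: s[0] = 3,  s[1] = 46,  s[2] = 9,  s[3] = 37,  s[4] = 50,  s[5] = 3.
Since s[5] = s[0] = 3, the sequence is periodic with period 5.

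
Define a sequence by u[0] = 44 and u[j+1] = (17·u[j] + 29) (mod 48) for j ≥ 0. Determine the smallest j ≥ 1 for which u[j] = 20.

Listing terms: u[0] = 44,  u[1] = 9,  u[2] = 38,  u[3] = 3,  u[4] = 32,  u[5] = 45,  u[6] = 26,  u[7] = 39,  u[8] = 20,  u[9] = 33,  u[10] = 14,  u[11] = 27,  u[12] = 8,  u[13] = 21,  u[14] = 2,  u[15] = 15,  u[16] = 44.
Since u[16] = u[0] = 44, the sequence is periodic with period 16.
The value 20 first appears (with j ≥ 1) at u[8].

8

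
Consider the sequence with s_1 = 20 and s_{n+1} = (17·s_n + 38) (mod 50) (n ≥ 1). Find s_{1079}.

24

Computing terms: s_1 = 20,  s_2 = 28,  s_3 = 14,  s_4 = 26,  s_5 = 30,  s_6 = 48,  s_7 = 4,  s_8 = 6,  s_9 = 40,  s_{10} = 18,  s_{11} = 44,  s_{12} = 36,  s_{13} = 0,  s_{14} = 38,  s_{15} = 34,  s_{16} = 16,  s_{17} = 10,  s_{18} = 8,  s_{19} = 24,  s_{20} = 46,  s_{21} = 20.
Since s_{21} = s_1 = 20, the sequence is periodic with period 20.
So s_{1079} = s_{1 + ((1079-1) mod 20)} = s_{19} = 24.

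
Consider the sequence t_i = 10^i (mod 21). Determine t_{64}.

4

We have t_0 = 1,  t_1 = 10,  t_2 = 16,  t_3 = 13,  t_4 = 4,  t_5 = 19,  t_6 = 1.
Since t_6 = t_0 = 1, the sequence is periodic with period 6.
(64 - 0) mod 6 = 4, so t_{64} = t_4 = 4.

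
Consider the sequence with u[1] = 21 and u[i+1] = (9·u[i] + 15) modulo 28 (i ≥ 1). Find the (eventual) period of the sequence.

12

u[1] = 21,  u[2] = 8,  u[3] = 3,  u[4] = 14,  u[5] = 1,  u[6] = 24,  u[7] = 7,  u[8] = 22,  u[9] = 17,  u[10] = 0,  u[11] = 15,  u[12] = 10,  u[13] = 21.
The sequence repeats with period 12.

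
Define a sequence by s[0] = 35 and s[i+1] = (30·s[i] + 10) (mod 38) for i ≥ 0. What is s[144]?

Computing terms: s[0] = 35, s[1] = 34, s[2] = 4, s[3] = 16, s[4] = 34.
Since s[4] = s[1] = 34, the sequence is eventually periodic: after a pre-period of length 1 it cycles with period 3.
For i ≥ 1, s[i] depends only on (i - 1) mod 3. (144 - 1) mod 3 = 2, so s[144] = s[3] = 16.

16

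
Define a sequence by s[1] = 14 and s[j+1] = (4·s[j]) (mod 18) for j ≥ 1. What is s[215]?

2

s[1] = 14,  s[2] = 2,  s[3] = 8,  s[4] = 14.
The sequence repeats with period 3.
So s[215] = s[1 + ((215-1) mod 3)] = s[2] = 2.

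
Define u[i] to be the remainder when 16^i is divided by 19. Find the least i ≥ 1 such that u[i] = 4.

u[0] = 1,  u[1] = 16,  u[2] = 9,  u[3] = 11,  u[4] = 5,  u[5] = 4,  u[6] = 7,  u[7] = 17,  u[8] = 6,  u[9] = 1.
The sequence repeats with period 9.
The value 4 first appears (with i ≥ 1) at u[5].

5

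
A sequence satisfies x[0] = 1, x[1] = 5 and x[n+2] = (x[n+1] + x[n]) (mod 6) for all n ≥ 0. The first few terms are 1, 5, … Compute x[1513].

Listing terms: x[0] = 1,  x[1] = 5,  x[2] = 0,  x[3] = 5,  x[4] = 5,  x[5] = 4,  x[6] = 3,  x[7] = 1,  x[8] = 4,  x[9] = 5,  x[10] = 3,  x[11] = 2,  x[12] = 5,  x[13] = 1,  x[14] = 0,  x[15] = 1,  x[16] = 1,  x[17] = 2,  x[18] = 3,  x[19] = 5,  x[20] = 2,  x[21] = 1,  x[22] = 3,  x[23] = 4,  x[24] = 1,  x[25] = 5.
Since (x[24], x[25]) = (x[0], x[1]) = (1, 5) (two consecutive terms determine the rest), the sequence is periodic with period 24.
(1513 - 0) mod 24 = 1, so x[1513] = x[1] = 5.

5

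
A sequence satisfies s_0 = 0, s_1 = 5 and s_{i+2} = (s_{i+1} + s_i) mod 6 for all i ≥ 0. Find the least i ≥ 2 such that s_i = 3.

Listing terms: s_0 = 0,  s_1 = 5,  s_2 = 5,  s_3 = 4,  s_4 = 3,  s_5 = 1,  s_6 = 4,  s_7 = 5,  s_8 = 3,  s_9 = 2,  s_{10} = 5,  s_{11} = 1,  s_{12} = 0,  s_{13} = 1,  s_{14} = 1,  s_{15} = 2,  s_{16} = 3,  s_{17} = 5,  s_{18} = 2,  s_{19} = 1,  s_{20} = 3,  s_{21} = 4,  s_{22} = 1,  s_{23} = 5,  s_{24} = 0,  s_{25} = 5.
Since (s_{24}, s_{25}) = (s_0, s_1) = (0, 5) (two consecutive terms determine the rest), the sequence is periodic with period 24.
The value 3 first appears (with i ≥ 2) at s_4.

4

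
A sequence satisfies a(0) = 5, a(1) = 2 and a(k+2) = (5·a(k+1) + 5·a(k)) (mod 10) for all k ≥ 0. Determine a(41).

5

We have a(0) = 5,  a(1) = 2,  a(2) = 5,  a(3) = 5,  a(4) = 0,  a(5) = 5,  a(6) = 5.
Since (a(5), a(6)) = (a(2), a(3)) = (5, 5) (two consecutive terms determine the rest), the sequence is eventually periodic: after a pre-period of length 2 it cycles with period 3.
For k ≥ 2, a(k) depends only on (k - 2) mod 3. (41 - 2) mod 3 = 0, so a(41) = a(2) = 5.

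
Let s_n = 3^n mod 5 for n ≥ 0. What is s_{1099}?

2

Listing terms: s_0 = 1, s_1 = 3, s_2 = 4, s_3 = 2, s_4 = 1.
The sequence repeats with period 4.
(1099 - 0) mod 4 = 3, so s_{1099} = s_3 = 2.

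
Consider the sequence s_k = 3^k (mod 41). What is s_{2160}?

Computing terms: s_0 = 1; s_1 = 3; s_2 = 9; s_3 = 27; s_4 = 40; s_5 = 38; s_6 = 32; s_7 = 14; s_8 = 1.
The sequence repeats with period 8.
So s_{2160} = s_{0 + ((2160-0) mod 8)} = s_0 = 1.

1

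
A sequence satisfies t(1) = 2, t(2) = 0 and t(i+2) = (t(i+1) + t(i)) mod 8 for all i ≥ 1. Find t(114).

Computing terms: t(1) = 2,  t(2) = 0,  t(3) = 2,  t(4) = 2,  t(5) = 4,  t(6) = 6,  t(7) = 2,  t(8) = 0.
The sequence repeats with period 6.
So t(114) = t(1 + ((114-1) mod 6)) = t(6) = 6.

6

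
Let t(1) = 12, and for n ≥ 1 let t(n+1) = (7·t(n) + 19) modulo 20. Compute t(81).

12

Computing terms: t(1) = 12,  t(2) = 3,  t(3) = 0,  t(4) = 19,  t(5) = 12.
Since t(5) = t(1) = 12, the sequence is periodic with period 4.
So t(81) = t(1 + ((81-1) mod 4)) = t(1) = 12.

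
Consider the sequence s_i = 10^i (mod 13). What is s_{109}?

Computing terms: s_0 = 1; s_1 = 10; s_2 = 9; s_3 = 12; s_4 = 3; s_5 = 4; s_6 = 1.
The sequence repeats with period 6.
So s_{109} = s_{0 + ((109-0) mod 6)} = s_1 = 10.

10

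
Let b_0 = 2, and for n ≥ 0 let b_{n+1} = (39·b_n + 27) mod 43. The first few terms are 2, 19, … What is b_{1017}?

34

Computing terms: b_0 = 2; b_1 = 19; b_2 = 37; b_3 = 8; b_4 = 38; b_5 = 4; b_6 = 11; b_7 = 26; b_8 = 9; b_9 = 34; b_{10} = 20; b_{11} = 33; b_{12} = 24; b_{13} = 17; b_{14} = 2.
The sequence repeats with period 14.
So b_{1017} = b_{0 + ((1017-0) mod 14)} = b_9 = 34.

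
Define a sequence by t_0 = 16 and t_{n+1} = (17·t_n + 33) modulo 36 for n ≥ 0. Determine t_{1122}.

Computing terms: t_0 = 16,  t_1 = 17,  t_2 = 34,  t_3 = 35,  t_4 = 16.
The sequence repeats with period 4.
So t_{1122} = t_{0 + ((1122-0) mod 4)} = t_2 = 34.

34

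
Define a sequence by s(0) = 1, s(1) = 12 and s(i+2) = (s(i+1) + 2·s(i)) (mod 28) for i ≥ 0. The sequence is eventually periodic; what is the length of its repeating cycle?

6

We have s(0) = 1,  s(1) = 12,  s(2) = 14,  s(3) = 10,  s(4) = 10,  s(5) = 2,  s(6) = 22,  s(7) = 26,  s(8) = 14,  s(9) = 10.
Since (s(8), s(9)) = (s(2), s(3)) = (14, 10) (two consecutive terms determine the rest), the sequence is eventually periodic: after a pre-period of length 2 it cycles with period 6.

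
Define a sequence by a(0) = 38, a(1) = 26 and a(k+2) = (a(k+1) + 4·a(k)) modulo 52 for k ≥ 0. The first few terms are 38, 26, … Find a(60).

Computing terms: a(0) = 38, a(1) = 26, a(2) = 22, a(3) = 22, a(4) = 6, a(5) = 42, a(6) = 14, a(7) = 26, a(8) = 30, a(9) = 30, a(10) = 46, a(11) = 10, a(12) = 38, a(13) = 26.
The sequence repeats with period 12.
(60 - 0) mod 12 = 0, so a(60) = a(0) = 38.

38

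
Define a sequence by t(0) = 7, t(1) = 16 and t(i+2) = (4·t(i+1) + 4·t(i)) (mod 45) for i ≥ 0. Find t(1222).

We have t(0) = 7; t(1) = 16; t(2) = 2; t(3) = 27; t(4) = 26; t(5) = 32; t(6) = 7; t(7) = 21; t(8) = 22; t(9) = 37; t(10) = 11; t(11) = 12; t(12) = 2; t(13) = 11; t(14) = 7; t(15) = 27; t(16) = 1; t(17) = 22; t(18) = 2; t(19) = 6; t(20) = 32; t(21) = 17; t(22) = 16; t(23) = 42; t(24) = 7; t(25) = 16.
Since (t(24), t(25)) = (t(0), t(1)) = (7, 16) (two consecutive terms determine the rest), the sequence is periodic with period 24.
So t(1222) = t(0 + ((1222-0) mod 24)) = t(22) = 16.

16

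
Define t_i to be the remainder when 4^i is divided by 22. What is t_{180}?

12

Listing terms: t_0 = 1, t_1 = 4, t_2 = 16, t_3 = 20, t_4 = 14, t_5 = 12, t_6 = 4.
Since t_6 = t_1 = 4, the sequence is eventually periodic: after a pre-period of length 1 it cycles with period 5.
For i ≥ 1, t_i depends only on (i - 1) mod 5. (180 - 1) mod 5 = 4, so t_{180} = t_5 = 12.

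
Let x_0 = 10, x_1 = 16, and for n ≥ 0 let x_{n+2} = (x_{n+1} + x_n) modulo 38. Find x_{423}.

Computing terms: x_0 = 10,  x_1 = 16,  x_2 = 26,  x_3 = 4,  x_4 = 30,  x_5 = 34,  x_6 = 26,  x_7 = 22,  x_8 = 10,  x_9 = 32,  x_{10} = 4,  x_{11} = 36,  x_{12} = 2,  x_{13} = 0,  x_{14} = 2,  x_{15} = 2,  x_{16} = 4,  x_{17} = 6,  x_{18} = 10,  x_{19} = 16.
The sequence repeats with period 18.
(423 - 0) mod 18 = 9, so x_{423} = x_9 = 32.

32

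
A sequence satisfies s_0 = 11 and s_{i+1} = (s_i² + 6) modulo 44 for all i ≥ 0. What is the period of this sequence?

We have s_0 = 11; s_1 = 39; s_2 = 31; s_3 = 43; s_4 = 7; s_5 = 11.
Since s_5 = s_0 = 11, the sequence is periodic with period 5.

5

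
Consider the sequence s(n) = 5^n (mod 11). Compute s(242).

We have s(0) = 1,  s(1) = 5,  s(2) = 3,  s(3) = 4,  s(4) = 9,  s(5) = 1.
Since s(5) = s(0) = 1, the sequence is periodic with period 5.
So s(242) = s(0 + ((242-0) mod 5)) = s(2) = 3.

3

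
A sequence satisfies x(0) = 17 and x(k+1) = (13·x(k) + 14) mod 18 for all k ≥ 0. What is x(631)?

1

We have x(0) = 17,  x(1) = 1,  x(2) = 9,  x(3) = 5,  x(4) = 7,  x(5) = 15,  x(6) = 11,  x(7) = 13,  x(8) = 3,  x(9) = 17.
Since x(9) = x(0) = 17, the sequence is periodic with period 9.
So x(631) = x(0 + ((631-0) mod 9)) = x(1) = 1.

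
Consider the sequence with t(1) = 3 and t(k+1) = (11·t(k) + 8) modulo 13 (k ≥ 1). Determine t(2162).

We have t(1) = 3,  t(2) = 2,  t(3) = 4,  t(4) = 0,  t(5) = 8,  t(6) = 5,  t(7) = 11,  t(8) = 12,  t(9) = 10,  t(10) = 1,  t(11) = 6,  t(12) = 9,  t(13) = 3.
The sequence repeats with period 12.
So t(2162) = t(1 + ((2162-1) mod 12)) = t(2) = 2.

2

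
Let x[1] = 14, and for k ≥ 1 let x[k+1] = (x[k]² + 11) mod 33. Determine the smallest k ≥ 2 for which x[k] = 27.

x[1] = 14; x[2] = 9; x[3] = 26; x[4] = 27; x[5] = 14.
Since x[5] = x[1] = 14, the sequence is periodic with period 4.
The value 27 first appears (with k ≥ 2) at x[4].

4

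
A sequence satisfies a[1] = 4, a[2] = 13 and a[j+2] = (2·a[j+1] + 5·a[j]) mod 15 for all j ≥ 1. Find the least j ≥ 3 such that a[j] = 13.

6

Computing terms: a[1] = 4,  a[2] = 13,  a[3] = 1,  a[4] = 7,  a[5] = 4,  a[6] = 13.
The sequence repeats with period 4.
The value 13 next appears (with j ≥ 3) at a[6].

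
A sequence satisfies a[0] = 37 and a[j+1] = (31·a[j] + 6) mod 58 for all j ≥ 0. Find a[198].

Listing terms: a[0] = 37; a[1] = 51; a[2] = 21; a[3] = 19; a[4] = 15; a[5] = 7; a[6] = 49; a[7] = 17; a[8] = 11; a[9] = 57; a[10] = 33; a[11] = 43; a[12] = 5; a[13] = 45; a[14] = 9; a[15] = 53; a[16] = 25; a[17] = 27; a[18] = 31; a[19] = 39; a[20] = 55; a[21] = 29; a[22] = 35; a[23] = 47; a[24] = 13; a[25] = 3; a[26] = 41; a[27] = 1; a[28] = 37.
Since a[28] = a[0] = 37, the sequence is periodic with period 28.
(198 - 0) mod 28 = 2, so a[198] = a[2] = 21.

21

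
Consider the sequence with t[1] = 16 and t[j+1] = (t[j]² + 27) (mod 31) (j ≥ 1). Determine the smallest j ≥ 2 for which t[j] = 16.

Listing terms: t[1] = 16,  t[2] = 4,  t[3] = 12,  t[4] = 16.
The sequence repeats with period 3.
The value 16 next appears (with j ≥ 2) at t[4].

4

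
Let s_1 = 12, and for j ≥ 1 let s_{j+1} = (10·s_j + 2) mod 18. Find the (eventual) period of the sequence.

s_1 = 12, s_2 = 14, s_3 = 16, s_4 = 0, s_5 = 2, s_6 = 4, s_7 = 6, s_8 = 8, s_9 = 10, s_{10} = 12.
The sequence repeats with period 9.

9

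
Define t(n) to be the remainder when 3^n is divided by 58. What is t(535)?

27

Listing terms: t(1) = 3, t(2) = 9, t(3) = 27, t(4) = 23, t(5) = 11, t(6) = 33, t(7) = 41, t(8) = 7, t(9) = 21, t(10) = 5, t(11) = 15, t(12) = 45, t(13) = 19, t(14) = 57, t(15) = 55, t(16) = 49, t(17) = 31, t(18) = 35, t(19) = 47, t(20) = 25, t(21) = 17, t(22) = 51, t(23) = 37, t(24) = 53, t(25) = 43, t(26) = 13, t(27) = 39, t(28) = 1, t(29) = 3.
Since t(29) = t(1) = 3, the sequence is periodic with period 28.
(535 - 1) mod 28 = 2, so t(535) = t(3) = 27.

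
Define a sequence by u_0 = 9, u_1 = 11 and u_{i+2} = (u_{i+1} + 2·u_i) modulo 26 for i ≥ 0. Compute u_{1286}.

3

Listing terms: u_0 = 9,  u_1 = 11,  u_2 = 3,  u_3 = 25,  u_4 = 5,  u_5 = 3,  u_6 = 13,  u_7 = 19,  u_8 = 19,  u_9 = 5,  u_{10} = 17,  u_{11} = 1,  u_{12} = 9,  u_{13} = 11.
Since (u_{12}, u_{13}) = (u_0, u_1) = (9, 11) (two consecutive terms determine the rest), the sequence is periodic with period 12.
(1286 - 0) mod 12 = 2, so u_{1286} = u_2 = 3.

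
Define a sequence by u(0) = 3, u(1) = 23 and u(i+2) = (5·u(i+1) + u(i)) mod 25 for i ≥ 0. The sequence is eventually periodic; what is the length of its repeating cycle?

5

We have u(0) = 3; u(1) = 23; u(2) = 18; u(3) = 13; u(4) = 8; u(5) = 3; u(6) = 23.
Since (u(5), u(6)) = (u(0), u(1)) = (3, 23) (two consecutive terms determine the rest), the sequence is periodic with period 5.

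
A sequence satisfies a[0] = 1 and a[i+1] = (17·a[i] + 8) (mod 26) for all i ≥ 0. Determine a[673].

25

Computing terms: a[0] = 1,  a[1] = 25,  a[2] = 17,  a[3] = 11,  a[4] = 13,  a[5] = 21,  a[6] = 1.
Since a[6] = a[0] = 1, the sequence is periodic with period 6.
(673 - 0) mod 6 = 1, so a[673] = a[1] = 25.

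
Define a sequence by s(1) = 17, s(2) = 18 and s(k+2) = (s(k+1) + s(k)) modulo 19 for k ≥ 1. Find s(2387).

We have s(1) = 17,  s(2) = 18,  s(3) = 16,  s(4) = 15,  s(5) = 12,  s(6) = 8,  s(7) = 1,  s(8) = 9,  s(9) = 10,  s(10) = 0,  s(11) = 10,  s(12) = 10,  s(13) = 1,  s(14) = 11,  s(15) = 12,  s(16) = 4,  s(17) = 16,  s(18) = 1,  s(19) = 17,  s(20) = 18.
Since (s(19), s(20)) = (s(1), s(2)) = (17, 18) (two consecutive terms determine the rest), the sequence is periodic with period 18.
(2387 - 1) mod 18 = 10, so s(2387) = s(11) = 10.

10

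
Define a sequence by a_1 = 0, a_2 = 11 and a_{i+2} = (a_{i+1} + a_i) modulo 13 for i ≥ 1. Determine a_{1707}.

a_1 = 0; a_2 = 11; a_3 = 11; a_4 = 9; a_5 = 7; a_6 = 3; a_7 = 10; a_8 = 0; a_9 = 10; a_{10} = 10; a_{11} = 7; a_{12} = 4; a_{13} = 11; a_{14} = 2; a_{15} = 0; a_{16} = 2; a_{17} = 2; a_{18} = 4; a_{19} = 6; a_{20} = 10; a_{21} = 3; a_{22} = 0; a_{23} = 3; a_{24} = 3; a_{25} = 6; a_{26} = 9; a_{27} = 2; a_{28} = 11; a_{29} = 0; a_{30} = 11.
The sequence repeats with period 28.
So a_{1707} = a_{1 + ((1707-1) mod 28)} = a_{27} = 2.

2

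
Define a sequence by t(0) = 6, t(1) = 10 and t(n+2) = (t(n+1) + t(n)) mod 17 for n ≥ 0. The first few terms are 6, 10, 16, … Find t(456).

Computing terms: t(0) = 6, t(1) = 10, t(2) = 16, t(3) = 9, t(4) = 8, t(5) = 0, t(6) = 8, t(7) = 8, t(8) = 16, t(9) = 7, t(10) = 6, t(11) = 13, t(12) = 2, t(13) = 15, t(14) = 0, t(15) = 15, t(16) = 15, t(17) = 13, t(18) = 11, t(19) = 7, t(20) = 1, t(21) = 8, t(22) = 9, t(23) = 0, t(24) = 9, t(25) = 9, t(26) = 1, t(27) = 10, t(28) = 11, t(29) = 4, t(30) = 15, t(31) = 2, t(32) = 0, t(33) = 2, t(34) = 2, t(35) = 4, t(36) = 6, t(37) = 10.
Since (t(36), t(37)) = (t(0), t(1)) = (6, 10) (two consecutive terms determine the rest), the sequence is periodic with period 36.
(456 - 0) mod 36 = 24, so t(456) = t(24) = 9.

9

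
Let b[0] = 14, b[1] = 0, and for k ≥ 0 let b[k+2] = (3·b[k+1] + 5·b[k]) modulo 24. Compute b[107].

b[0] = 14; b[1] = 0; b[2] = 22; b[3] = 18; b[4] = 20; b[5] = 6; b[6] = 22; b[7] = 0; b[8] = 14; b[9] = 18; b[10] = 4; b[11] = 6; b[12] = 14; b[13] = 0.
The sequence repeats with period 12.
So b[107] = b[0 + ((107-0) mod 12)] = b[11] = 6.

6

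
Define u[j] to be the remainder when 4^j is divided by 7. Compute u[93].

We have u[0] = 1; u[1] = 4; u[2] = 2; u[3] = 1.
Since u[3] = u[0] = 1, the sequence is periodic with period 3.
So u[93] = u[0 + ((93-0) mod 3)] = u[0] = 1.

1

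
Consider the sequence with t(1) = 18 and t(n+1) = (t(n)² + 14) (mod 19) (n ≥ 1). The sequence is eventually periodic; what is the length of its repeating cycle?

Computing terms: t(1) = 18, t(2) = 15, t(3) = 11, t(4) = 2, t(5) = 18.
Since t(5) = t(1) = 18, the sequence is periodic with period 4.

4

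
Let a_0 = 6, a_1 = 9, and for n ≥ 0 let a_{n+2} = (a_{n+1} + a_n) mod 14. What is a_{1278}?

10

Listing terms: a_0 = 6,  a_1 = 9,  a_2 = 1,  a_3 = 10,  a_4 = 11,  a_5 = 7,  a_6 = 4,  a_7 = 11,  a_8 = 1,  a_9 = 12,  a_{10} = 13,  a_{11} = 11,  a_{12} = 10,  a_{13} = 7,  a_{14} = 3,  a_{15} = 10,  a_{16} = 13,  a_{17} = 9,  a_{18} = 8,  a_{19} = 3,  a_{20} = 11,  a_{21} = 0,  a_{22} = 11,  a_{23} = 11,  a_{24} = 8,  a_{25} = 5,  a_{26} = 13,  a_{27} = 4,  a_{28} = 3,  a_{29} = 7,  a_{30} = 10,  a_{31} = 3,  a_{32} = 13,  a_{33} = 2,  a_{34} = 1,  a_{35} = 3,  a_{36} = 4,  a_{37} = 7,  a_{38} = 11,  a_{39} = 4,  a_{40} = 1,  a_{41} = 5,  a_{42} = 6,  a_{43} = 11,  a_{44} = 3,  a_{45} = 0,  a_{46} = 3,  a_{47} = 3,  a_{48} = 6,  a_{49} = 9.
Since (a_{48}, a_{49}) = (a_0, a_1) = (6, 9) (two consecutive terms determine the rest), the sequence is periodic with period 48.
So a_{1278} = a_{0 + ((1278-0) mod 48)} = a_{30} = 10.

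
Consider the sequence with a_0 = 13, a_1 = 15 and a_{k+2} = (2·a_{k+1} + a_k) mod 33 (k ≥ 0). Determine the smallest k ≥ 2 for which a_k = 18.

13

a_0 = 13; a_1 = 15; a_2 = 10; a_3 = 2; a_4 = 14; a_5 = 30; a_6 = 8; a_7 = 13; a_8 = 1; a_9 = 15; a_{10} = 31; a_{11} = 11; a_{12} = 20; a_{13} = 18; a_{14} = 23; a_{15} = 31; a_{16} = 19; a_{17} = 3; a_{18} = 25; a_{19} = 20; a_{20} = 32; a_{21} = 18; a_{22} = 2; a_{23} = 22; a_{24} = 13; a_{25} = 15.
Since (a_{24}, a_{25}) = (a_0, a_1) = (13, 15) (two consecutive terms determine the rest), the sequence is periodic with period 24.
The value 18 first appears (with k ≥ 2) at a_{13}.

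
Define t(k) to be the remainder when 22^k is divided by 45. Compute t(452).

Computing terms: t(0) = 1,  t(1) = 22,  t(2) = 34,  t(3) = 28,  t(4) = 31,  t(5) = 7,  t(6) = 19,  t(7) = 13,  t(8) = 16,  t(9) = 37,  t(10) = 4,  t(11) = 43,  t(12) = 1.
Since t(12) = t(0) = 1, the sequence is periodic with period 12.
(452 - 0) mod 12 = 8, so t(452) = t(8) = 16.

16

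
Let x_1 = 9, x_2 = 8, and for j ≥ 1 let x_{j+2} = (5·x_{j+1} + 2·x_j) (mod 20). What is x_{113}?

14

Computing terms: x_1 = 9,  x_2 = 8,  x_3 = 18,  x_4 = 6,  x_5 = 6,  x_6 = 2,  x_7 = 2,  x_8 = 14,  x_9 = 14,  x_{10} = 18,  x_{11} = 18,  x_{12} = 6.
Since (x_{11}, x_{12}) = (x_3, x_4) = (18, 6) (two consecutive terms determine the rest), the sequence is eventually periodic: after a pre-period of length 2 it cycles with period 8.
For j ≥ 3, x_j depends only on (j - 3) mod 8. (113 - 3) mod 8 = 6, so x_{113} = x_9 = 14.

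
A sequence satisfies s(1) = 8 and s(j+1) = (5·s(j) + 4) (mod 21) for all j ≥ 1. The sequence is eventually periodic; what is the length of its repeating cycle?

6

Listing terms: s(1) = 8; s(2) = 2; s(3) = 14; s(4) = 11; s(5) = 17; s(6) = 5; s(7) = 8.
The sequence repeats with period 6.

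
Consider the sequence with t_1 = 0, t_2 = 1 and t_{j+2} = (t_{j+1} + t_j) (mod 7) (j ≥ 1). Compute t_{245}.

3

t_1 = 0; t_2 = 1; t_3 = 1; t_4 = 2; t_5 = 3; t_6 = 5; t_7 = 1; t_8 = 6; t_9 = 0; t_{10} = 6; t_{11} = 6; t_{12} = 5; t_{13} = 4; t_{14} = 2; t_{15} = 6; t_{16} = 1; t_{17} = 0; t_{18} = 1.
Since (t_{17}, t_{18}) = (t_1, t_2) = (0, 1) (two consecutive terms determine the rest), the sequence is periodic with period 16.
(245 - 1) mod 16 = 4, so t_{245} = t_5 = 3.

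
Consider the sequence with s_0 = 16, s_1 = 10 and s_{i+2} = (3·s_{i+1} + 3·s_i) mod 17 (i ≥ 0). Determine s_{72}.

s_0 = 16, s_1 = 10, s_2 = 10, s_3 = 9, s_4 = 6, s_5 = 11, s_6 = 0, s_7 = 16, s_8 = 14, s_9 = 5, s_{10} = 6, s_{11} = 16, s_{12} = 15, s_{13} = 8, s_{14} = 1, s_{15} = 10, s_{16} = 16, s_{17} = 10.
The sequence repeats with period 16.
(72 - 0) mod 16 = 8, so s_{72} = s_8 = 14.

14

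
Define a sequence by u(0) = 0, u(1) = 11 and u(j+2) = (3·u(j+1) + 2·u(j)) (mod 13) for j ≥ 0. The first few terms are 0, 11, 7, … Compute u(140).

Computing terms: u(0) = 0; u(1) = 11; u(2) = 7; u(3) = 4; u(4) = 0; u(5) = 8; u(6) = 11; u(7) = 10; u(8) = 0; u(9) = 7; u(10) = 8; u(11) = 12; u(12) = 0; u(13) = 11.
The sequence repeats with period 12.
So u(140) = u(0 + ((140-0) mod 12)) = u(8) = 0.

0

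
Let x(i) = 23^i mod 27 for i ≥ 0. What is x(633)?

Listing terms: x(0) = 1,  x(1) = 23,  x(2) = 16,  x(3) = 17,  x(4) = 13,  x(5) = 2,  x(6) = 19,  x(7) = 5,  x(8) = 7,  x(9) = 26,  x(10) = 4,  x(11) = 11,  x(12) = 10,  x(13) = 14,  x(14) = 25,  x(15) = 8,  x(16) = 22,  x(17) = 20,  x(18) = 1.
The sequence repeats with period 18.
(633 - 0) mod 18 = 3, so x(633) = x(3) = 17.

17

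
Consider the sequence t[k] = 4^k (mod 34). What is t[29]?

4

We have t[1] = 4,  t[2] = 16,  t[3] = 30,  t[4] = 18,  t[5] = 4.
The sequence repeats with period 4.
So t[29] = t[1 + ((29-1) mod 4)] = t[1] = 4.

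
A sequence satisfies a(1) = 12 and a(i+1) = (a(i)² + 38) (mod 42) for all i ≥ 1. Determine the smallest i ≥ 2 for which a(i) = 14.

Listing terms: a(1) = 12,  a(2) = 14,  a(3) = 24,  a(4) = 26,  a(5) = 0,  a(6) = 38,  a(7) = 12.
The sequence repeats with period 6.
The value 14 first appears (with i ≥ 2) at a(2).

2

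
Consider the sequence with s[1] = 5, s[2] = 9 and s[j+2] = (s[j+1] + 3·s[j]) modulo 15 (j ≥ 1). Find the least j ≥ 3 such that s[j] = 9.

Listing terms: s[1] = 5,  s[2] = 9,  s[3] = 9,  s[4] = 6,  s[5] = 3,  s[6] = 6,  s[7] = 0,  s[8] = 3,  s[9] = 3,  s[10] = 12,  s[11] = 6,  s[12] = 12,  s[13] = 0,  s[14] = 6,  s[15] = 6,  s[16] = 9,  s[17] = 12,  s[18] = 9,  s[19] = 0,  s[20] = 12,  s[21] = 12,  s[22] = 3,  s[23] = 9,  s[24] = 3,  s[25] = 0,  s[26] = 9,  s[27] = 9.
Since (s[26], s[27]) = (s[2], s[3]) = (9, 9) (two consecutive terms determine the rest), the sequence is eventually periodic: after a pre-period of length 1 it cycles with period 24.
The value 9 first appears (with j ≥ 3) at s[3].

3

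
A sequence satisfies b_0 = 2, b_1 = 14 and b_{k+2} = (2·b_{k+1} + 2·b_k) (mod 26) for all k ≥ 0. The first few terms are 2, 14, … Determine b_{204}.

Listing terms: b_0 = 2; b_1 = 14; b_2 = 6; b_3 = 14; b_4 = 14; b_5 = 4; b_6 = 10; b_7 = 2; b_8 = 24; b_9 = 0; b_{10} = 22; b_{11} = 18; b_{12} = 2; b_{13} = 14.
Since (b_{12}, b_{13}) = (b_0, b_1) = (2, 14) (two consecutive terms determine the rest), the sequence is periodic with period 12.
(204 - 0) mod 12 = 0, so b_{204} = b_0 = 2.

2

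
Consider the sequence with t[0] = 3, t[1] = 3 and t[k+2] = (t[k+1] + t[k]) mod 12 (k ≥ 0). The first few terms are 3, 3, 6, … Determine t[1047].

t[0] = 3, t[1] = 3, t[2] = 6, t[3] = 9, t[4] = 3, t[5] = 0, t[6] = 3, t[7] = 3.
The sequence repeats with period 6.
(1047 - 0) mod 6 = 3, so t[1047] = t[3] = 9.

9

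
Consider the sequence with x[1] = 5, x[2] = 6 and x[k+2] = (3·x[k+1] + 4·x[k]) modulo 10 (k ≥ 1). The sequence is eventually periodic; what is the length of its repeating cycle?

10

We have x[1] = 5; x[2] = 6; x[3] = 8; x[4] = 8; x[5] = 6; x[6] = 0; x[7] = 4; x[8] = 2; x[9] = 2; x[10] = 4; x[11] = 0; x[12] = 6; x[13] = 8.
Since (x[12], x[13]) = (x[2], x[3]) = (6, 8) (two consecutive terms determine the rest), the sequence is eventually periodic: after a pre-period of length 1 it cycles with period 10.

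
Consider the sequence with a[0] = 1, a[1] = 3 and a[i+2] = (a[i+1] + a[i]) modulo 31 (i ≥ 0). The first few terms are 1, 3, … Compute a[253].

6

Computing terms: a[0] = 1, a[1] = 3, a[2] = 4, a[3] = 7, a[4] = 11, a[5] = 18, a[6] = 29, a[7] = 16, a[8] = 14, a[9] = 30, a[10] = 13, a[11] = 12, a[12] = 25, a[13] = 6, a[14] = 0, a[15] = 6, a[16] = 6, a[17] = 12, a[18] = 18, a[19] = 30, a[20] = 17, a[21] = 16, a[22] = 2, a[23] = 18, a[24] = 20, a[25] = 7, a[26] = 27, a[27] = 3, a[28] = 30, a[29] = 2, a[30] = 1, a[31] = 3.
Since (a[30], a[31]) = (a[0], a[1]) = (1, 3) (two consecutive terms determine the rest), the sequence is periodic with period 30.
So a[253] = a[0 + ((253-0) mod 30)] = a[13] = 6.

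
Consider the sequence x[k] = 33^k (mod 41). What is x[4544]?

37

x[0] = 1, x[1] = 33, x[2] = 23, x[3] = 21, x[4] = 37, x[5] = 32, x[6] = 31, x[7] = 39, x[8] = 16, x[9] = 36, x[10] = 40, x[11] = 8, x[12] = 18, x[13] = 20, x[14] = 4, x[15] = 9, x[16] = 10, x[17] = 2, x[18] = 25, x[19] = 5, x[20] = 1.
Since x[20] = x[0] = 1, the sequence is periodic with period 20.
(4544 - 0) mod 20 = 4, so x[4544] = x[4] = 37.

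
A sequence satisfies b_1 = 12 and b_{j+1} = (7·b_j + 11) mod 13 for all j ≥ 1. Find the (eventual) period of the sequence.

Listing terms: b_1 = 12, b_2 = 4, b_3 = 0, b_4 = 11, b_5 = 10, b_6 = 3, b_7 = 6, b_8 = 1, b_9 = 5, b_{10} = 7, b_{11} = 8, b_{12} = 2, b_{13} = 12.
The sequence repeats with period 12.

12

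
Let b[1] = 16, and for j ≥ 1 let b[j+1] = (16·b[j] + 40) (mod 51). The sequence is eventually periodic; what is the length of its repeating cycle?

6

Listing terms: b[1] = 16,  b[2] = 41,  b[3] = 33,  b[4] = 7,  b[5] = 50,  b[6] = 24,  b[7] = 16.
The sequence repeats with period 6.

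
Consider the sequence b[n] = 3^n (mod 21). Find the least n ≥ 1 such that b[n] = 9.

We have b[0] = 1,  b[1] = 3,  b[2] = 9,  b[3] = 6,  b[4] = 18,  b[5] = 12,  b[6] = 15,  b[7] = 3.
Since b[7] = b[1] = 3, the sequence is eventually periodic: after a pre-period of length 1 it cycles with period 6.
The value 9 first appears (with n ≥ 1) at b[2].

2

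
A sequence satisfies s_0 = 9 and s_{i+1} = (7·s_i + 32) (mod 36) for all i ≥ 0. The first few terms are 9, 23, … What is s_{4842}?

We have s_0 = 9; s_1 = 23; s_2 = 13; s_3 = 15; s_4 = 29; s_5 = 19; s_6 = 21; s_7 = 35; s_8 = 25; s_9 = 27; s_{10} = 5; s_{11} = 31; s_{12} = 33; s_{13} = 11; s_{14} = 1; s_{15} = 3; s_{16} = 17; s_{17} = 7; s_{18} = 9.
The sequence repeats with period 18.
(4842 - 0) mod 18 = 0, so s_{4842} = s_0 = 9.

9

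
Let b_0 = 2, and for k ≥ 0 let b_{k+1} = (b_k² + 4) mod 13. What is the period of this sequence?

Computing terms: b_0 = 2; b_1 = 8; b_2 = 3; b_3 = 0; b_4 = 4; b_5 = 7; b_6 = 1; b_7 = 5; b_8 = 3.
Since b_8 = b_2 = 3, the sequence is eventually periodic: after a pre-period of length 2 it cycles with period 6.

6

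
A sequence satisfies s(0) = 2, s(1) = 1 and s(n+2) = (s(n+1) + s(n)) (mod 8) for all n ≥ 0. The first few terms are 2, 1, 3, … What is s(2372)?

Computing terms: s(0) = 2, s(1) = 1, s(2) = 3, s(3) = 4, s(4) = 7, s(5) = 3, s(6) = 2, s(7) = 5, s(8) = 7, s(9) = 4, s(10) = 3, s(11) = 7, s(12) = 2, s(13) = 1.
The sequence repeats with period 12.
So s(2372) = s(0 + ((2372-0) mod 12)) = s(8) = 7.

7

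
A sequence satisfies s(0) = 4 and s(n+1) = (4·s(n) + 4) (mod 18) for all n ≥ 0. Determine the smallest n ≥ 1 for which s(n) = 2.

We have s(0) = 4,  s(1) = 2,  s(2) = 12,  s(3) = 16,  s(4) = 14,  s(5) = 6,  s(6) = 10,  s(7) = 8,  s(8) = 0,  s(9) = 4.
The sequence repeats with period 9.
The value 2 first appears (with n ≥ 1) at s(1).

1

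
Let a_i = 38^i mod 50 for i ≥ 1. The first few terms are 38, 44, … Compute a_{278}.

4

a_1 = 38, a_2 = 44, a_3 = 22, a_4 = 36, a_5 = 18, a_6 = 34, a_7 = 42, a_8 = 46, a_9 = 48, a_{10} = 24, a_{11} = 12, a_{12} = 6, a_{13} = 28, a_{14} = 14, a_{15} = 32, a_{16} = 16, a_{17} = 8, a_{18} = 4, a_{19} = 2, a_{20} = 26, a_{21} = 38.
Since a_{21} = a_1 = 38, the sequence is periodic with period 20.
(278 - 1) mod 20 = 17, so a_{278} = a_{18} = 4.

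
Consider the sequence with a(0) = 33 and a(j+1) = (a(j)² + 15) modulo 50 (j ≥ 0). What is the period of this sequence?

4

We have a(0) = 33; a(1) = 4; a(2) = 31; a(3) = 26; a(4) = 41; a(5) = 46; a(6) = 31.
Since a(6) = a(2) = 31, the sequence is eventually periodic: after a pre-period of length 2 it cycles with period 4.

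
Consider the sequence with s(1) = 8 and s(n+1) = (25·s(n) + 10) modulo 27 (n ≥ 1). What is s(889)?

23

We have s(1) = 8,  s(2) = 21,  s(3) = 22,  s(4) = 20,  s(5) = 24,  s(6) = 16,  s(7) = 5,  s(8) = 0,  s(9) = 10,  s(10) = 17,  s(11) = 3,  s(12) = 4,  s(13) = 2,  s(14) = 6,  s(15) = 25,  s(16) = 14,  s(17) = 9,  s(18) = 19,  s(19) = 26,  s(20) = 12,  s(21) = 13,  s(22) = 11,  s(23) = 15,  s(24) = 7,  s(25) = 23,  s(26) = 18,  s(27) = 1,  s(28) = 8.
Since s(28) = s(1) = 8, the sequence is periodic with period 27.
(889 - 1) mod 27 = 24, so s(889) = s(25) = 23.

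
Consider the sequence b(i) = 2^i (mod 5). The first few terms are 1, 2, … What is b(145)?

2

Listing terms: b(0) = 1; b(1) = 2; b(2) = 4; b(3) = 3; b(4) = 1.
Since b(4) = b(0) = 1, the sequence is periodic with period 4.
(145 - 0) mod 4 = 1, so b(145) = b(1) = 2.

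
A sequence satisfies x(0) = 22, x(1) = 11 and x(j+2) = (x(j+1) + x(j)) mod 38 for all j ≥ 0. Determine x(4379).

Computing terms: x(0) = 22,  x(1) = 11,  x(2) = 33,  x(3) = 6,  x(4) = 1,  x(5) = 7,  x(6) = 8,  x(7) = 15,  x(8) = 23,  x(9) = 0,  x(10) = 23,  x(11) = 23,  x(12) = 8,  x(13) = 31,  x(14) = 1,  x(15) = 32,  x(16) = 33,  x(17) = 27,  x(18) = 22,  x(19) = 11.
The sequence repeats with period 18.
(4379 - 0) mod 18 = 5, so x(4379) = x(5) = 7.

7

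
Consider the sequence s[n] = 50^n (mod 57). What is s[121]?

Computing terms: s[0] = 1; s[1] = 50; s[2] = 49; s[3] = 56; s[4] = 7; s[5] = 8; s[6] = 1.
The sequence repeats with period 6.
So s[121] = s[0 + ((121-0) mod 6)] = s[1] = 50.

50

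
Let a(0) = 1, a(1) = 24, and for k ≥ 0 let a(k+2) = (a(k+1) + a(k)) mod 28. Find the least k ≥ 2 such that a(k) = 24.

Computing terms: a(0) = 1, a(1) = 24, a(2) = 25, a(3) = 21, a(4) = 18, a(5) = 11, a(6) = 1, a(7) = 12, a(8) = 13, a(9) = 25, a(10) = 10, a(11) = 7, a(12) = 17, a(13) = 24, a(14) = 13, a(15) = 9, a(16) = 22, a(17) = 3, a(18) = 25, a(19) = 0, a(20) = 25, a(21) = 25, a(22) = 22, a(23) = 19, a(24) = 13, a(25) = 4, a(26) = 17, a(27) = 21, a(28) = 10, a(29) = 3, a(30) = 13, a(31) = 16, a(32) = 1, a(33) = 17, a(34) = 18, a(35) = 7, a(36) = 25, a(37) = 4, a(38) = 1, a(39) = 5, a(40) = 6, a(41) = 11, a(42) = 17, a(43) = 0, a(44) = 17, a(45) = 17, a(46) = 6, a(47) = 23, a(48) = 1, a(49) = 24.
The sequence repeats with period 48.
The value 24 first appears (with k ≥ 2) at a(13).

13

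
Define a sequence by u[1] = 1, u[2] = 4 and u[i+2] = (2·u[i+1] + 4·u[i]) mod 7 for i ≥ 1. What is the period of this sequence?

48

Listing terms: u[1] = 1, u[2] = 4, u[3] = 5, u[4] = 5, u[5] = 2, u[6] = 3, u[7] = 0, u[8] = 5, u[9] = 3, u[10] = 5, u[11] = 1, u[12] = 1, u[13] = 6, u[14] = 2, u[15] = 0, u[16] = 1, u[17] = 2, u[18] = 1, u[19] = 3, u[20] = 3, u[21] = 4, u[22] = 6, u[23] = 0, u[24] = 3, u[25] = 6, u[26] = 3, u[27] = 2, u[28] = 2, u[29] = 5, u[30] = 4, u[31] = 0, u[32] = 2, u[33] = 4, u[34] = 2, u[35] = 6, u[36] = 6, u[37] = 1, u[38] = 5, u[39] = 0, u[40] = 6, u[41] = 5, u[42] = 6, u[43] = 4, u[44] = 4, u[45] = 3, u[46] = 1, u[47] = 0, u[48] = 4, u[49] = 1, u[50] = 4.
Since (u[49], u[50]) = (u[1], u[2]) = (1, 4) (two consecutive terms determine the rest), the sequence is periodic with period 48.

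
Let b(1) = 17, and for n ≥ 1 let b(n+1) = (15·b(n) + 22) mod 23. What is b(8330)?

19

b(1) = 17, b(2) = 1, b(3) = 14, b(4) = 2, b(5) = 6, b(6) = 20, b(7) = 0, b(8) = 22, b(9) = 7, b(10) = 12, b(11) = 18, b(12) = 16, b(13) = 9, b(14) = 19, b(15) = 8, b(16) = 4, b(17) = 13, b(18) = 10, b(19) = 11, b(20) = 3, b(21) = 21, b(22) = 15, b(23) = 17.
The sequence repeats with period 22.
So b(8330) = b(1 + ((8330-1) mod 22)) = b(14) = 19.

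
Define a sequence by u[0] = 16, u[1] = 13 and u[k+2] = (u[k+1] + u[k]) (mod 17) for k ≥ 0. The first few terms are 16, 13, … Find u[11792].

Computing terms: u[0] = 16, u[1] = 13, u[2] = 12, u[3] = 8, u[4] = 3, u[5] = 11, u[6] = 14, u[7] = 8, u[8] = 5, u[9] = 13, u[10] = 1, u[11] = 14, u[12] = 15, u[13] = 12, u[14] = 10, u[15] = 5, u[16] = 15, u[17] = 3, u[18] = 1, u[19] = 4, u[20] = 5, u[21] = 9, u[22] = 14, u[23] = 6, u[24] = 3, u[25] = 9, u[26] = 12, u[27] = 4, u[28] = 16, u[29] = 3, u[30] = 2, u[31] = 5, u[32] = 7, u[33] = 12, u[34] = 2, u[35] = 14, u[36] = 16, u[37] = 13.
Since (u[36], u[37]) = (u[0], u[1]) = (16, 13) (two consecutive terms determine the rest), the sequence is periodic with period 36.
(11792 - 0) mod 36 = 20, so u[11792] = u[20] = 5.

5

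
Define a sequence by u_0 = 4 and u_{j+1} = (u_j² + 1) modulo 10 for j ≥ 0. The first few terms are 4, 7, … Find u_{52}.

2

Listing terms: u_0 = 4; u_1 = 7; u_2 = 0; u_3 = 1; u_4 = 2; u_5 = 5; u_6 = 6; u_7 = 7.
Since u_7 = u_1 = 7, the sequence is eventually periodic: after a pre-period of length 1 it cycles with period 6.
For j ≥ 1, u_j depends only on (j - 1) mod 6. (52 - 1) mod 6 = 3, so u_{52} = u_4 = 2.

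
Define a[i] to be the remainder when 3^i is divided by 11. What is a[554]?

a[0] = 1, a[1] = 3, a[2] = 9, a[3] = 5, a[4] = 4, a[5] = 1.
Since a[5] = a[0] = 1, the sequence is periodic with period 5.
(554 - 0) mod 5 = 4, so a[554] = a[4] = 4.

4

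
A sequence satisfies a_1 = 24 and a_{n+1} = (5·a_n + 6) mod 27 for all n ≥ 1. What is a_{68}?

Computing terms: a_1 = 24,  a_2 = 18,  a_3 = 15,  a_4 = 0,  a_5 = 6,  a_6 = 9,  a_7 = 24.
Since a_7 = a_1 = 24, the sequence is periodic with period 6.
So a_{68} = a_{1 + ((68-1) mod 6)} = a_2 = 18.

18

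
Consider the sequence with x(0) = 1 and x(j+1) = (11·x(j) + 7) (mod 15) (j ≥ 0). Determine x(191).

3

Computing terms: x(0) = 1, x(1) = 3, x(2) = 10, x(3) = 12, x(4) = 4, x(5) = 6, x(6) = 13, x(7) = 0, x(8) = 7, x(9) = 9, x(10) = 1.
Since x(10) = x(0) = 1, the sequence is periodic with period 10.
So x(191) = x(0 + ((191-0) mod 10)) = x(1) = 3.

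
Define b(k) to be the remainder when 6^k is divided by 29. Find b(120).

Listing terms: b(1) = 6, b(2) = 7, b(3) = 13, b(4) = 20, b(5) = 4, b(6) = 24, b(7) = 28, b(8) = 23, b(9) = 22, b(10) = 16, b(11) = 9, b(12) = 25, b(13) = 5, b(14) = 1, b(15) = 6.
Since b(15) = b(1) = 6, the sequence is periodic with period 14.
(120 - 1) mod 14 = 7, so b(120) = b(8) = 23.

23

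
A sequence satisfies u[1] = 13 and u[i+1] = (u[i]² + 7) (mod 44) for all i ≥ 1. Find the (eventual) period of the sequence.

u[1] = 13; u[2] = 0; u[3] = 7; u[4] = 12; u[5] = 19; u[6] = 16; u[7] = 43; u[8] = 8; u[9] = 27; u[10] = 32; u[11] = 19.
Since u[11] = u[5] = 19, the sequence is eventually periodic: after a pre-period of length 4 it cycles with period 6.

6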